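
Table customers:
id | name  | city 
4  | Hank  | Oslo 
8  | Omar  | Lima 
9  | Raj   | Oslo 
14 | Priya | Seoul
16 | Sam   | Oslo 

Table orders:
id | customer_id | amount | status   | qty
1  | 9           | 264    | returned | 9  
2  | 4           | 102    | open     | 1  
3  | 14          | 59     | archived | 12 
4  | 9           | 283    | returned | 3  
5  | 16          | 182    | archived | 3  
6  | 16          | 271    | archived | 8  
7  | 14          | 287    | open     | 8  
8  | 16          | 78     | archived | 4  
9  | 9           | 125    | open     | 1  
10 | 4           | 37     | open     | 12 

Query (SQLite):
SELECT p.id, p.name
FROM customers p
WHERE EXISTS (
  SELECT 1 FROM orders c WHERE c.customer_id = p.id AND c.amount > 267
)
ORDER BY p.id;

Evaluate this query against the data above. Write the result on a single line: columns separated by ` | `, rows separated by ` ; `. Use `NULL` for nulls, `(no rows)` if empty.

9 | Raj ; 14 | Priya ; 16 | Sam

For each customers row, check whether any orders with matching customer_id has amount > 267.
Keep rows where that is true.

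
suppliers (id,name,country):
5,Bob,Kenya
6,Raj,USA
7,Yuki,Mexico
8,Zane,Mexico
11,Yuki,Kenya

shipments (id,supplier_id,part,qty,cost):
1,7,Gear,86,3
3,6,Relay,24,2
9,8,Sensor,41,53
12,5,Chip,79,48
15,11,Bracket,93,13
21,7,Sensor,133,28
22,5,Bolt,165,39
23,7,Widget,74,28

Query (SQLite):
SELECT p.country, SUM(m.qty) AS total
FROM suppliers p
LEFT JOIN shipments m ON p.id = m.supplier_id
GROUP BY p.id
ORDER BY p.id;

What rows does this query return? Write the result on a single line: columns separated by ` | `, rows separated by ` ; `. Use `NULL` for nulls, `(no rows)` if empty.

Kenya | 244 ; USA | 24 ; Mexico | 293 ; Mexico | 41 ; Kenya | 93

LEFT JOIN keeps every suppliers row; unmatched ones get NULL for shipments columns.
Group by suppliers.id and compute SUM(m.qty). SUM over an all-NULL group is NULL.
  5: ids {12, 22} → SUM(m.qty)=244
  6: ids {3} → SUM(m.qty)=24
  7: ids {1, 21, 23} → SUM(m.qty)=293
  8: ids {9} → SUM(m.qty)=41
  11: ids {15} → SUM(m.qty)=93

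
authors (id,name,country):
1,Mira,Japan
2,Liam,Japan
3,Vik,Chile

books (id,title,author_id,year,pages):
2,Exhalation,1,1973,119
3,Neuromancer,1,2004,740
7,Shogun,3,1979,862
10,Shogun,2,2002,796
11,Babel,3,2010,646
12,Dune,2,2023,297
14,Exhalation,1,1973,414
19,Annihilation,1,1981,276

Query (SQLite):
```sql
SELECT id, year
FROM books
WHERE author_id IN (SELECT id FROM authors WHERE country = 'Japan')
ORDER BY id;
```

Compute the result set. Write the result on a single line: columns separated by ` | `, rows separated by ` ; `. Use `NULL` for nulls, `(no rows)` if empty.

Inner query: authors.id where country = 'Japan'.
Outer: keep books rows whose author_id is in that set.
Inner query → {1, 2}

2 | 1973 ; 3 | 2004 ; 10 | 2002 ; 12 | 2023 ; 14 | 1973 ; 19 | 1981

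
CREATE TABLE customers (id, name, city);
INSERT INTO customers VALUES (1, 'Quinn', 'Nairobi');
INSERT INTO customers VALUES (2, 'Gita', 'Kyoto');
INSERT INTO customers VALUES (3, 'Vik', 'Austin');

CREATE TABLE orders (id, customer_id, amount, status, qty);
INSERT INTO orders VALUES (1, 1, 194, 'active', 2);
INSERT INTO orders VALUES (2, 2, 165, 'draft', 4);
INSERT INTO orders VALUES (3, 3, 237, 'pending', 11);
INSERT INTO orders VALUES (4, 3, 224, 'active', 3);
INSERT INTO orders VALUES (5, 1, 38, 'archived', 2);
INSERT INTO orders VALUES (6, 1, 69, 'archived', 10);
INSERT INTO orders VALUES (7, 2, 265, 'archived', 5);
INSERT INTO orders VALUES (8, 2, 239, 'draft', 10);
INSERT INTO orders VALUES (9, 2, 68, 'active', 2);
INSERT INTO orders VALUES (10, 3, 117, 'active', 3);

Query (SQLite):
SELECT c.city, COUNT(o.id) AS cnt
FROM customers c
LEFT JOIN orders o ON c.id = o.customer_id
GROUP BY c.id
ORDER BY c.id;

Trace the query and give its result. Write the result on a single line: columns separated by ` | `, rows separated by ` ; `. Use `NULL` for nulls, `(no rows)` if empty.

LEFT JOIN keeps every customers row; unmatched ones get NULL for orders columns.
Group by customers.id and compute COUNT(o.id). COUNT(col) of an all-NULL group is 0.
  1: ids {1, 5, 6} → COUNT(o.id)=3
  2: ids {2, 7, 8, 9} → COUNT(o.id)=4
  3: ids {3, 4, 10} → COUNT(o.id)=3

Nairobi | 3 ; Kyoto | 4 ; Austin | 3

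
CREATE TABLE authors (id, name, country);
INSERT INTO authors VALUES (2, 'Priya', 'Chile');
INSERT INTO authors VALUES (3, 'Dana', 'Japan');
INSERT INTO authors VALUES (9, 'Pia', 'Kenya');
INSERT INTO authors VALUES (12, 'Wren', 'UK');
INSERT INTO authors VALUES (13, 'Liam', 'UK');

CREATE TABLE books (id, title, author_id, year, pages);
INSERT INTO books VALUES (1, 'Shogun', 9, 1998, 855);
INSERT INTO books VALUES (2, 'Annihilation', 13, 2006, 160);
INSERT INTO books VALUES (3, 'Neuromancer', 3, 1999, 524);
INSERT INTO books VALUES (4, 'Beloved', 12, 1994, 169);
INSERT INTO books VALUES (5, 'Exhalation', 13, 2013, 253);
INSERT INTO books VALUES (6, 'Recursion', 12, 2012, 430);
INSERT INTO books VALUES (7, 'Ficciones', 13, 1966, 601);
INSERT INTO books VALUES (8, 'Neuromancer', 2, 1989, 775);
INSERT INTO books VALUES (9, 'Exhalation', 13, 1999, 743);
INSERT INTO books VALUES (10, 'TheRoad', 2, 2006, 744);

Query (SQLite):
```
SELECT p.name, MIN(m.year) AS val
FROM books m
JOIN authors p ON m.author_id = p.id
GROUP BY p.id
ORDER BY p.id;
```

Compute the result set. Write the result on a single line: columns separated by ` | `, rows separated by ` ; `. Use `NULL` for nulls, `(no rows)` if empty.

Priya | 1989 ; Dana | 1999 ; Pia | 1998 ; Wren | 1994 ; Liam | 1966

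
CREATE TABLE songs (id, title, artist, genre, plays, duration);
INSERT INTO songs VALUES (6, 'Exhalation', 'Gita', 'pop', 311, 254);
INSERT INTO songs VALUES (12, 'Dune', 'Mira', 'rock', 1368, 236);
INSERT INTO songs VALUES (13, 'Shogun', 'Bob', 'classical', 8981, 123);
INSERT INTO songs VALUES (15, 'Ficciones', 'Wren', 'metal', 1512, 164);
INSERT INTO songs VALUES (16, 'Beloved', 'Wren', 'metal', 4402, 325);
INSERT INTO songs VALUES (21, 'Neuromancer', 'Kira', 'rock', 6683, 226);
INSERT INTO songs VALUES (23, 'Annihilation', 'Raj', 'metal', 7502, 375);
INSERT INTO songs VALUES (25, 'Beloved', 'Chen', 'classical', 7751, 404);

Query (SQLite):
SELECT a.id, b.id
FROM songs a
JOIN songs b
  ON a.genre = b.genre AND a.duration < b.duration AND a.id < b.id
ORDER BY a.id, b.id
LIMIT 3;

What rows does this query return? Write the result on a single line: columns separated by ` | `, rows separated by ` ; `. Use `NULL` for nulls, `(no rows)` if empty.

13 | 25 ; 15 | 16 ; 15 | 23

Pairs (a,b) with same genre, a.duration < b.duration, a.id < b.id.
genre groups: classical:{13,25} metal:{15,16,23} pop:{6} rock:{12,21}
Ordered by (a.id, b.id); first 3.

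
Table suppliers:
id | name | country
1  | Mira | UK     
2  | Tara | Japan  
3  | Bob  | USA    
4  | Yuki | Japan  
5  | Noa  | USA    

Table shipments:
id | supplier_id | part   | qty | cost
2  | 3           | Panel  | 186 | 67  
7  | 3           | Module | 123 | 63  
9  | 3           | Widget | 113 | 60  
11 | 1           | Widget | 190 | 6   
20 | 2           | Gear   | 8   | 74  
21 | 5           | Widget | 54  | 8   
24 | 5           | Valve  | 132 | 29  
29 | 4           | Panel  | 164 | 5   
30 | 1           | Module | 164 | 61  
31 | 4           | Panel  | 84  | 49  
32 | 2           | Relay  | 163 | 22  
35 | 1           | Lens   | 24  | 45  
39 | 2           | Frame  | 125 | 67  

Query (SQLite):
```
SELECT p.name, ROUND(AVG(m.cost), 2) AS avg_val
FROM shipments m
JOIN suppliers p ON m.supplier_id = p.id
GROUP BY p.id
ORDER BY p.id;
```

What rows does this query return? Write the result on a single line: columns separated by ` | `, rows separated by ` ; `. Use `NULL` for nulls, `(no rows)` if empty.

Mira | 37.33 ; Tara | 54.33 ; Bob | 63.33 ; Yuki | 27 ; Noa | 18.5

Join each shipments row to its suppliers via supplier_id.
Group joined rows by suppliers.id; compute ROUND(AVG(m.cost), 2) per group.
  1: ids {11, 30, 35} → ROUND(AVG(m.cost), 2)=37.33
  2: ids {20, 32, 39} → ROUND(AVG(m.cost), 2)=54.33
  3: ids {2, 7, 9} → ROUND(AVG(m.cost), 2)=63.33
  4: ids {29, 31} → ROUND(AVG(m.cost), 2)=27
  5: ids {21, 24} → ROUND(AVG(m.cost), 2)=18.5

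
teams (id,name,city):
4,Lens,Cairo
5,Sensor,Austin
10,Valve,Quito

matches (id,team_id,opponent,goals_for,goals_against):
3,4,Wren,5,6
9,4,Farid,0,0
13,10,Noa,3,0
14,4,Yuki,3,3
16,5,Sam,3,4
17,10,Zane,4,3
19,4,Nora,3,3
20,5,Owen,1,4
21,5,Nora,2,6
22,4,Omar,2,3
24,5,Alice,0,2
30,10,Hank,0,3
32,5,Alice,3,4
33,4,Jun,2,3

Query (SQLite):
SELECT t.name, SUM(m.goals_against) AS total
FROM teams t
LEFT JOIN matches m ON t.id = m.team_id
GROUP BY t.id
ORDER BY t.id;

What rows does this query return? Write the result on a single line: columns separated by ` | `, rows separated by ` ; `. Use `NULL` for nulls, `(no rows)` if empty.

LEFT JOIN keeps every teams row; unmatched ones get NULL for matches columns.
Group by teams.id and compute SUM(m.goals_against). SUM over an all-NULL group is NULL.
  4: ids {3, 9, 14, 19, 22, 33} → SUM(m.goals_against)=18
  5: ids {16, 20, 21, 24, 32} → SUM(m.goals_against)=20
  10: ids {13, 17, 30} → SUM(m.goals_against)=6

Lens | 18 ; Sensor | 20 ; Valve | 6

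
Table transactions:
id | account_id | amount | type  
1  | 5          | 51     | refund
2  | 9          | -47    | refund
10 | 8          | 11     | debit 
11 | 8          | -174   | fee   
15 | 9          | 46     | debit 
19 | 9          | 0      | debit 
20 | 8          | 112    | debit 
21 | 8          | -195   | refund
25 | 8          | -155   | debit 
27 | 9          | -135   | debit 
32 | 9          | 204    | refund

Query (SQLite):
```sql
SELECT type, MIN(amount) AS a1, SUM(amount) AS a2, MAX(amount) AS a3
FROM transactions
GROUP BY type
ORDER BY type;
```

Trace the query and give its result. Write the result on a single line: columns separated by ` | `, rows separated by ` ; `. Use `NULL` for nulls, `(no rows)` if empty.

Group transactions by type.
Per group compute: MIN(amount), SUM(amount), MAX(amount).
  debit: ids {10, 15, 19, 20, 25, 27} → MIN(amount)=-155, SUM(amount)=-121, MAX(amount)=112
  fee: ids {11} → MIN(amount)=-174, SUM(amount)=-174, MAX(amount)=-174
  refund: ids {1, 2, 21, 32} → MIN(amount)=-195, SUM(amount)=13, MAX(amount)=204

debit | -155 | -121 | 112 ; fee | -174 | -174 | -174 ; refund | -195 | 13 | 204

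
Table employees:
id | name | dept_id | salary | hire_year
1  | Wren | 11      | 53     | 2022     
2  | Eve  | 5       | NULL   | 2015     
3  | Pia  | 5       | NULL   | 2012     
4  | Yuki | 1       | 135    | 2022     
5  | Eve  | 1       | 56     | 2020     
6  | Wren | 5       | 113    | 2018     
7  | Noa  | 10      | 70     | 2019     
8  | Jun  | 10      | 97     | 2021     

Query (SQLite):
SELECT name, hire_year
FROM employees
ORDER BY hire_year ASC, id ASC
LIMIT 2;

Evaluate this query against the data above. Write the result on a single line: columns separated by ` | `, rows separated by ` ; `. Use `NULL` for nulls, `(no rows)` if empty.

Sort by hire_year asc, tiebreak id asc: (2012, id=3), (2015, id=2), (2018, id=6), (2019, id=7), (2020, id=5) …. Take first 2.

Pia | 2012 ; Eve | 2015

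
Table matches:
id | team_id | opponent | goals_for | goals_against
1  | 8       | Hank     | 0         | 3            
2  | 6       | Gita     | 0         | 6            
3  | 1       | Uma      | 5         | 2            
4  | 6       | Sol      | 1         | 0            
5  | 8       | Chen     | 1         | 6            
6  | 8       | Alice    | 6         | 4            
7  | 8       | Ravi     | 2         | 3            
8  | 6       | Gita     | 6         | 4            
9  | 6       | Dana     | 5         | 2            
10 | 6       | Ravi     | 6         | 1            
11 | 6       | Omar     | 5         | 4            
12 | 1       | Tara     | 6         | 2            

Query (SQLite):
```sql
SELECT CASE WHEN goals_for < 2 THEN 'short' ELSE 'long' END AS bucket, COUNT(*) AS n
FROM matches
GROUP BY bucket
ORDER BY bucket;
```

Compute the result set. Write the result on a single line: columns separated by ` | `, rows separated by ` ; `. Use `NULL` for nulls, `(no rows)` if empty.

long | 8 ; short | 4

Bucket rows by goals_for < 2 → 'short' else 'long'; count each bucket.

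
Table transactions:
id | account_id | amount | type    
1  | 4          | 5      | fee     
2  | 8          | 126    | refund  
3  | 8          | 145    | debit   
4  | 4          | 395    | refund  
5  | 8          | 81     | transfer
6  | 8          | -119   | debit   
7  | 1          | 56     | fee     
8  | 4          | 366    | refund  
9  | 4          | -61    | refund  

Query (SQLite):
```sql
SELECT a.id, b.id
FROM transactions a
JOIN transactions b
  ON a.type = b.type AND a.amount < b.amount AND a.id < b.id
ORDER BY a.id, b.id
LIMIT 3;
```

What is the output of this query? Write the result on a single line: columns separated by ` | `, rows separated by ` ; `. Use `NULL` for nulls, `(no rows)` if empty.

1 | 7 ; 2 | 4 ; 2 | 8

Pairs (a,b) with same type, a.amount < b.amount, a.id < b.id.
type groups: debit:{3,6} fee:{1,7} refund:{2,4,8,9} transfer:{5}
Ordered by (a.id, b.id); first 3.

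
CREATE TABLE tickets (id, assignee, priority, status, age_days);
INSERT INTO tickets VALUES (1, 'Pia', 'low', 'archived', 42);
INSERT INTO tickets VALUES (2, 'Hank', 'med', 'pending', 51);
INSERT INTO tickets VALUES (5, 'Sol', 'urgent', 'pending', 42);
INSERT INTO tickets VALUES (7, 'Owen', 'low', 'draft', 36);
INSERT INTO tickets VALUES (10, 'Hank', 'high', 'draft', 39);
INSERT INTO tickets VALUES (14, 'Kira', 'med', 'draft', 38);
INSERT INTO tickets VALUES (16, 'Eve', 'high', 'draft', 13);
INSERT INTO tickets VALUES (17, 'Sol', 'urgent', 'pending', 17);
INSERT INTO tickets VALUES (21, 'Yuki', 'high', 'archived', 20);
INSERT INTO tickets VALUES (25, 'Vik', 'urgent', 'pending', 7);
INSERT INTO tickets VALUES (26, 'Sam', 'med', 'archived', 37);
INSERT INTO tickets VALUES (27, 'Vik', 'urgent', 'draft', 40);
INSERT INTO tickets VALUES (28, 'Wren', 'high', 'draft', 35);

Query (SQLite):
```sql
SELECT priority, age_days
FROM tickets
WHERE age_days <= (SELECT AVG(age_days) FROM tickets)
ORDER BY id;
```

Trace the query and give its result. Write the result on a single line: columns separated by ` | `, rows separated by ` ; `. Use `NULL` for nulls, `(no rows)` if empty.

Scalar subquery: AVG(age_days) over all tickets rows = 32.076923 (≈; comparison uses full precision).
Keep rows where age_days <= that value.

high | 13 ; urgent | 17 ; high | 20 ; urgent | 7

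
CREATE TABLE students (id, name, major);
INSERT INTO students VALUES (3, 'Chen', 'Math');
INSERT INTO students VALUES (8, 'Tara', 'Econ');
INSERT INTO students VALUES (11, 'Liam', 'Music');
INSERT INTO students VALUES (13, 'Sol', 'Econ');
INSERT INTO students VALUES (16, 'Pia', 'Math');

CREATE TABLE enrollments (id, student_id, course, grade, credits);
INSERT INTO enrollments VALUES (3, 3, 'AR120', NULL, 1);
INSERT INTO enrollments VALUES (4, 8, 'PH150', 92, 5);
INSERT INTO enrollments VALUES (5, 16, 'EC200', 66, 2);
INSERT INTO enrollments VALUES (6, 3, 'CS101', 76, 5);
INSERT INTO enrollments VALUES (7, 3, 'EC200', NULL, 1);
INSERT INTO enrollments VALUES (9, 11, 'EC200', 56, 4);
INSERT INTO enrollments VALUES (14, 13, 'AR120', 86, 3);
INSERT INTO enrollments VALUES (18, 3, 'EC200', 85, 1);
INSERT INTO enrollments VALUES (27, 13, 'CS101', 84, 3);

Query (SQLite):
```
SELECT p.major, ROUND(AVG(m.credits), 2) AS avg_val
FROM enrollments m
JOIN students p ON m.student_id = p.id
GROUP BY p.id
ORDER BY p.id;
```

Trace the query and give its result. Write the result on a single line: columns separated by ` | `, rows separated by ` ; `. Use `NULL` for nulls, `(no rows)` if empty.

Math | 2 ; Econ | 5 ; Music | 4 ; Econ | 3 ; Math | 2

Join each enrollments row to its students via student_id.
Group joined rows by students.id; compute ROUND(AVG(m.credits), 2) per group.
  3: ids {3, 6, 7, 18} → ROUND(AVG(m.credits), 2)=2
  8: ids {4} → ROUND(AVG(m.credits), 2)=5
  11: ids {9} → ROUND(AVG(m.credits), 2)=4
  13: ids {14, 27} → ROUND(AVG(m.credits), 2)=3
  16: ids {5} → ROUND(AVG(m.credits), 2)=2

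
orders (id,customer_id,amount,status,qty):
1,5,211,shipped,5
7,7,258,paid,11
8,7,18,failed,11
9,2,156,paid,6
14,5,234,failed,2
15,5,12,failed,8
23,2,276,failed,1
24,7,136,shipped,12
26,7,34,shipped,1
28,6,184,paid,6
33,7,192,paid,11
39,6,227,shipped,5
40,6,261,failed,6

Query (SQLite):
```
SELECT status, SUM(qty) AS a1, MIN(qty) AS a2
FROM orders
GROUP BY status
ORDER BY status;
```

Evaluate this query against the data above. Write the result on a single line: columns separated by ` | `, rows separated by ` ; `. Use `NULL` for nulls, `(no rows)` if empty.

Group orders by status.
Per group compute: SUM(qty), MIN(qty).
  failed: ids {8, 14, 15, 23, 40} → SUM(qty)=28, MIN(qty)=1
  paid: ids {7, 9, 28, 33} → SUM(qty)=34, MIN(qty)=6
  shipped: ids {1, 24, 26, 39} → SUM(qty)=23, MIN(qty)=1

failed | 28 | 1 ; paid | 34 | 6 ; shipped | 23 | 1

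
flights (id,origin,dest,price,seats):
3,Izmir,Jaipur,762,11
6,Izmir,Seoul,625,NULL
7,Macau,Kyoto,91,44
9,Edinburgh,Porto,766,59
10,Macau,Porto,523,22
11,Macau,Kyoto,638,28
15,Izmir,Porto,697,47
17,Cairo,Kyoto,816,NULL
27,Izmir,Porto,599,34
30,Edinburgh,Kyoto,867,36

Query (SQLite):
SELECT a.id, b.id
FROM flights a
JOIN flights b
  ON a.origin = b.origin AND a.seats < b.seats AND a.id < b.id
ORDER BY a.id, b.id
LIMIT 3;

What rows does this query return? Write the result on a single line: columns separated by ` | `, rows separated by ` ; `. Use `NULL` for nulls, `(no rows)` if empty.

3 | 15 ; 3 | 27 ; 10 | 11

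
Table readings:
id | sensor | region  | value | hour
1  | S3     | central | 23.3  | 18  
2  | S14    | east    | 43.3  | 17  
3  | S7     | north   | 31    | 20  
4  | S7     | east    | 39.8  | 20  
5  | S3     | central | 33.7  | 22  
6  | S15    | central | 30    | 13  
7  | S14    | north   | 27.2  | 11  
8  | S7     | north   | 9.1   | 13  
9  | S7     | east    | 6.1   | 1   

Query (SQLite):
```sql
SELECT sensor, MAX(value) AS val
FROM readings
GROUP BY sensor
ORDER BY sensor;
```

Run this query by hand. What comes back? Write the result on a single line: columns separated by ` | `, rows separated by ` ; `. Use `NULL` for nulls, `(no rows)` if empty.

S14 | 43.3 ; S15 | 30 ; S3 | 33.7 ; S7 | 39.8

Partition readings by sensor; compute MAX(value) within each group.
  S14: ids {2, 7} → MAX(value)=43.3
  S15: ids {6} → MAX(value)=30
  S3: ids {1, 5} → MAX(value)=33.7
  S7: ids {3, 4, 8, 9} → MAX(value)=39.8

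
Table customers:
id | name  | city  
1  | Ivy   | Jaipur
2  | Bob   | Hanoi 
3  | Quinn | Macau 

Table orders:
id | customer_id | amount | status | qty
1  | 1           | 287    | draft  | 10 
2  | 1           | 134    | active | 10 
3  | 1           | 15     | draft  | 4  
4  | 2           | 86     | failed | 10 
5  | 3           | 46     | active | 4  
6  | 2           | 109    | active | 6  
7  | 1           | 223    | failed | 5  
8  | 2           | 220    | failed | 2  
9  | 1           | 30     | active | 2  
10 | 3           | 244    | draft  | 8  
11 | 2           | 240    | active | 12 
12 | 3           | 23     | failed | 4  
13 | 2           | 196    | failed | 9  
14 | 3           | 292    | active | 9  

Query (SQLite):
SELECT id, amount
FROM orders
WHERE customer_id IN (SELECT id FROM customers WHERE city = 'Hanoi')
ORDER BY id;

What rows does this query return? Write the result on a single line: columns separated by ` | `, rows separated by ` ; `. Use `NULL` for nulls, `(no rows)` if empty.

Inner query: customers.id where city = 'Hanoi'.
Outer: keep orders rows whose customer_id is in that set.
Inner query → {2}

4 | 86 ; 6 | 109 ; 8 | 220 ; 11 | 240 ; 13 | 196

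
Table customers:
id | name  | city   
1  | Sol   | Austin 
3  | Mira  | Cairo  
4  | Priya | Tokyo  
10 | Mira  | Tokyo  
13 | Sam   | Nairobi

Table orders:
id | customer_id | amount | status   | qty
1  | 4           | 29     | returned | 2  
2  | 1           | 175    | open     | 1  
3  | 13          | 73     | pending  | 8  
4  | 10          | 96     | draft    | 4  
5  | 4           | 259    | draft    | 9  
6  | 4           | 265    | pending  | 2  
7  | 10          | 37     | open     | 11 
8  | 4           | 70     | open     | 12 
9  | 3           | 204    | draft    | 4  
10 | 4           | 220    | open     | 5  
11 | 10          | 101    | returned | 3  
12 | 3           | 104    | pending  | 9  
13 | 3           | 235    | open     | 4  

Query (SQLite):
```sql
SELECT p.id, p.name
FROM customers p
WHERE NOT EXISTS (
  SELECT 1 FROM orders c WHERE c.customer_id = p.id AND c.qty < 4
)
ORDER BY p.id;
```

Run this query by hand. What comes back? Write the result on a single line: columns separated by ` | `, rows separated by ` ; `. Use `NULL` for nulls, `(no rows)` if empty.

3 | Mira ; 13 | Sam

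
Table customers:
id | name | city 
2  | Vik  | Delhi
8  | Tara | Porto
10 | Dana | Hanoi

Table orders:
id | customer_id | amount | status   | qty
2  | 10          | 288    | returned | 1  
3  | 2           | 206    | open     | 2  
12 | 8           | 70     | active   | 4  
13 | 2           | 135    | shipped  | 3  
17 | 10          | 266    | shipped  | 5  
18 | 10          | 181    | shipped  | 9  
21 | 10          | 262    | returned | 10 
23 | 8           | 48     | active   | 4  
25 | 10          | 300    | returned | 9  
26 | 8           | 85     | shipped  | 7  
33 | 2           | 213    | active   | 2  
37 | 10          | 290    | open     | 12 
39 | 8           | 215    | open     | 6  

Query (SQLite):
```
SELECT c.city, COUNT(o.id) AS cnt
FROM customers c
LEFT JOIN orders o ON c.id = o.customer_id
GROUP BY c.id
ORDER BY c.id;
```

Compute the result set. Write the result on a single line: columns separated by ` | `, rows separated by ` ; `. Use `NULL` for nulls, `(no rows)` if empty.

LEFT JOIN keeps every customers row; unmatched ones get NULL for orders columns.
Group by customers.id and compute COUNT(o.id). COUNT(col) of an all-NULL group is 0.
  2: ids {3, 13, 33} → COUNT(o.id)=3
  8: ids {12, 23, 26, 39} → COUNT(o.id)=4
  10: ids {2, 17, 18, 21, 25, 37} → COUNT(o.id)=6

Delhi | 3 ; Porto | 4 ; Hanoi | 6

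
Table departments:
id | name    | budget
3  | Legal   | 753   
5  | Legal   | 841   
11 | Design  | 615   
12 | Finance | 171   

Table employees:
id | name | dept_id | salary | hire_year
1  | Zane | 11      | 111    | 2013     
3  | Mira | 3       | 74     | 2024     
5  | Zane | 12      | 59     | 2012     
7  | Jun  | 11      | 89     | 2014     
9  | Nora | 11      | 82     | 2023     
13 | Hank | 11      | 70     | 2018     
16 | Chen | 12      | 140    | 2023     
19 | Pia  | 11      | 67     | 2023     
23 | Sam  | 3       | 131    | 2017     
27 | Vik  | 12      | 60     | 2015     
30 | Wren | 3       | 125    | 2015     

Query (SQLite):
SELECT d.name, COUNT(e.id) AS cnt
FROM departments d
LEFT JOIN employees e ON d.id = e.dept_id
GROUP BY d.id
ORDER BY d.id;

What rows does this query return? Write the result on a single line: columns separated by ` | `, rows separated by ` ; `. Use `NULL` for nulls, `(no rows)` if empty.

LEFT JOIN keeps every departments row; unmatched ones get NULL for employees columns.
Group by departments.id and compute COUNT(e.id). COUNT(col) of an all-NULL group is 0.
  3: ids {3, 23, 30} → COUNT(e.id)=3
  5: ids {—} → COUNT(e.id)=0
  11: ids {1, 7, 9, 13, 19} → COUNT(e.id)=5
  12: ids {5, 16, 27} → COUNT(e.id)=3

Legal | 3 ; Legal | 0 ; Design | 5 ; Finance | 3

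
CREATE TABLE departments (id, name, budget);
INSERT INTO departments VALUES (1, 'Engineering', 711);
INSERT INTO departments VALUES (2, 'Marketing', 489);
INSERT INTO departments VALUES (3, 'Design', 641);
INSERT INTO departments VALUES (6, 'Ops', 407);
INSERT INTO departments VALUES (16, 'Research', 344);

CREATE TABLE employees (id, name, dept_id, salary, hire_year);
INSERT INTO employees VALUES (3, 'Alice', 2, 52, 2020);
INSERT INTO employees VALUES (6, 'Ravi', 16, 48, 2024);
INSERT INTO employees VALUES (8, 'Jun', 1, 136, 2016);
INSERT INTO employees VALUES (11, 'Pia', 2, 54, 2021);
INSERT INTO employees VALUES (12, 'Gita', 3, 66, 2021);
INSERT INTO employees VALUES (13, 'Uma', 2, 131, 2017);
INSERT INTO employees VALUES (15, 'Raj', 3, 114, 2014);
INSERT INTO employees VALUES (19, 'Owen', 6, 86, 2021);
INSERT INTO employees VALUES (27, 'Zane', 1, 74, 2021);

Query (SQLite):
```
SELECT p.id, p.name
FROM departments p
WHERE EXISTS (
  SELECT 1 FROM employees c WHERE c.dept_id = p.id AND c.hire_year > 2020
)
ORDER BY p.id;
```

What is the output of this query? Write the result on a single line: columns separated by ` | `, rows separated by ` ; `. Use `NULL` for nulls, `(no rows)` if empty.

For each departments row, check whether any employees with matching dept_id has hire_year > 2020.
Keep rows where that is true.

1 | Engineering ; 2 | Marketing ; 3 | Design ; 6 | Ops ; 16 | Research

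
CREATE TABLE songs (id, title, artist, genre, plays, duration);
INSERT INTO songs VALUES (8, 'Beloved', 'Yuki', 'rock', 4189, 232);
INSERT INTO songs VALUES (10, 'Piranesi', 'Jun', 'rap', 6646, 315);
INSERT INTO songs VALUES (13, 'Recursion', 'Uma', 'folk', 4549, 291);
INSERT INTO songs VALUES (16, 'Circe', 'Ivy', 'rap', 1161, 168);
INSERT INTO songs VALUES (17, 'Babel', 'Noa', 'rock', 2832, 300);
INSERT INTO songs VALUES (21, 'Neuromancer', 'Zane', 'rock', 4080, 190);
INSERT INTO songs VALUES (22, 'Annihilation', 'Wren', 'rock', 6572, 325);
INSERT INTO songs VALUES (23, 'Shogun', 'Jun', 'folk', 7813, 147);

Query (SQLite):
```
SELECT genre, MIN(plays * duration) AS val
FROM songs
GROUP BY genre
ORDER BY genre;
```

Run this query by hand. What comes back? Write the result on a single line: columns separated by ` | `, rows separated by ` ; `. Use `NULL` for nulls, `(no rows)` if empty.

folk | 1148511 ; rap | 195048 ; rock | 775200

For each row compute plays * duration.
Group by genre; take MIN of the expression per group.
  folk: ids {13, 23} → MIN(plays * duration)=1148511
  rap: ids {10, 16} → MIN(plays * duration)=195048
  rock: ids {8, 17, 21, 22} → MIN(plays * duration)=775200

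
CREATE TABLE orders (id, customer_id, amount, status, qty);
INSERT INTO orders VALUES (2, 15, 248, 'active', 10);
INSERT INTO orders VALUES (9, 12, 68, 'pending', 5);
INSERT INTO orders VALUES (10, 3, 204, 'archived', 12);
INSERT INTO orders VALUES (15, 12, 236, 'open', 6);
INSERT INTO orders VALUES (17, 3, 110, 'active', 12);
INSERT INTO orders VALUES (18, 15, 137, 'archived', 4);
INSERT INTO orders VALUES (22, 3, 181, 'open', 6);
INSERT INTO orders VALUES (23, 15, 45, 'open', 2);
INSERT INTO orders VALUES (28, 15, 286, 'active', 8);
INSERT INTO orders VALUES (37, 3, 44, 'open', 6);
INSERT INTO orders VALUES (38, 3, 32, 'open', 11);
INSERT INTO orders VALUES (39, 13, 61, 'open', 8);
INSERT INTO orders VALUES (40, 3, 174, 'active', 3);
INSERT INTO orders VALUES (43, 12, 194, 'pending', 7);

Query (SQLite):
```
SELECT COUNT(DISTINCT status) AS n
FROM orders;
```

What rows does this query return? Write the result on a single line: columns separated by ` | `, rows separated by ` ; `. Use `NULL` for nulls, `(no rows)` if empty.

Count distinct non-NULL status values.

4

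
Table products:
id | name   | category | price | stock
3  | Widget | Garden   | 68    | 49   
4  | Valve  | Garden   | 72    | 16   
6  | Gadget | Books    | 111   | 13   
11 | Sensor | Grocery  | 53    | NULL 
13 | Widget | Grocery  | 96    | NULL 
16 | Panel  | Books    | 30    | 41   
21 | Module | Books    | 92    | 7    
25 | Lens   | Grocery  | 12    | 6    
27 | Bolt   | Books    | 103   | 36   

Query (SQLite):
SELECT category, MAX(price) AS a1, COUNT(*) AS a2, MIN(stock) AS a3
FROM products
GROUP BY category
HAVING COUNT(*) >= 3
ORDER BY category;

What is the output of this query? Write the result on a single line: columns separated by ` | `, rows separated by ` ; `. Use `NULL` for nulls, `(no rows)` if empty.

Group products by category.
Per group compute: MAX(price), COUNT(*), MIN(stock).
HAVING: drop groups with fewer than 3 rows.
  Books: ids {6, 16, 21, 27} → MAX(price)=111, COUNT(*)=4, MIN(stock)=7
  Garden: ids {3, 4} → MAX(price)=72, COUNT(*)=2, MIN(stock)=16
  Grocery: ids {11, 13, 25} → MAX(price)=96, COUNT(*)=3, MIN(stock)=6

Books | 111 | 4 | 7 ; Grocery | 96 | 3 | 6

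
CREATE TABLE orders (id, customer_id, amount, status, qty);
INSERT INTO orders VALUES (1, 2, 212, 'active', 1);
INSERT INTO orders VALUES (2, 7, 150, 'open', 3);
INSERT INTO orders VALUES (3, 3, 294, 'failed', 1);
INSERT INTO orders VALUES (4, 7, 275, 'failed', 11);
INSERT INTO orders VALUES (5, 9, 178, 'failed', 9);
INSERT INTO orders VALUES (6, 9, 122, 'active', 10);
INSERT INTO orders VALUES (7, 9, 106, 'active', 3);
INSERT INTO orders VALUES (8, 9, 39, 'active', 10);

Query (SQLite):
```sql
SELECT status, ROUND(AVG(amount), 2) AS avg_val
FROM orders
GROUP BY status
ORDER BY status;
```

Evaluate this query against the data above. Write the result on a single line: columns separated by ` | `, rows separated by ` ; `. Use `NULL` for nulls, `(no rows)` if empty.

active | 119.75 ; failed | 249 ; open | 150

Partition orders by status; compute ROUND(AVG(amount), 2) within each group.
  active: ids {1, 6, 7, 8} → ROUND(AVG(amount), 2)=119.75
  failed: ids {3, 4, 5} → ROUND(AVG(amount), 2)=249
  open: ids {2} → ROUND(AVG(amount), 2)=150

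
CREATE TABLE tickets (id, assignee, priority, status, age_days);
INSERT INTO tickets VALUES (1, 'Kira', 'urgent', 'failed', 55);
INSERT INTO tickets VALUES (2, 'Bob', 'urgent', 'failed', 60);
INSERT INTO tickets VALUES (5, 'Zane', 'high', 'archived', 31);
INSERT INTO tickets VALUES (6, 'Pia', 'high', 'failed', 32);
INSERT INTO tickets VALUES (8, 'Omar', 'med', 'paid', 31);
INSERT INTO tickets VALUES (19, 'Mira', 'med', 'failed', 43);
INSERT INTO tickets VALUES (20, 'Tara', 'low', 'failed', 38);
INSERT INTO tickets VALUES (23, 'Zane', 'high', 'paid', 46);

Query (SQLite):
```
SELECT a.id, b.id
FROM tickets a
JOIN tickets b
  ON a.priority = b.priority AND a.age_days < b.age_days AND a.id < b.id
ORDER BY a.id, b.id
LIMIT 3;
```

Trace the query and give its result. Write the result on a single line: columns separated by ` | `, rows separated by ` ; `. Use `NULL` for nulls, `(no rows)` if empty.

1 | 2 ; 5 | 6 ; 5 | 23

Pairs (a,b) with same priority, a.age_days < b.age_days, a.id < b.id.
priority groups: high:{5,6,23} low:{20} med:{8,19} urgent:{1,2}
Ordered by (a.id, b.id); first 3.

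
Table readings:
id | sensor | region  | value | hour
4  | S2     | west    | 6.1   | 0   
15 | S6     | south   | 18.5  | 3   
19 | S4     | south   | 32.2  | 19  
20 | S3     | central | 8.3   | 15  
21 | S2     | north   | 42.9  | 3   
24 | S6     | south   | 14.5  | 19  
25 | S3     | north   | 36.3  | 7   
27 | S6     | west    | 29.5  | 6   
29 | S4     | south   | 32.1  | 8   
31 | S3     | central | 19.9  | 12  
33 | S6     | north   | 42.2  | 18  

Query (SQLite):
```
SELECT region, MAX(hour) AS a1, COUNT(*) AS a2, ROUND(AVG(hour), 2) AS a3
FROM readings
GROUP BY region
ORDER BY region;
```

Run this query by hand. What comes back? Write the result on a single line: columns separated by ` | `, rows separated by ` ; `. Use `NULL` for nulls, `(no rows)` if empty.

central | 15 | 2 | 13.5 ; north | 18 | 3 | 9.33 ; south | 19 | 4 | 12.25 ; west | 6 | 2 | 3

Group readings by region.
Per group compute: MAX(hour), COUNT(*), ROUND(AVG(hour), 2).
  central: ids {20, 31} → MAX(hour)=15, COUNT(*)=2, ROUND(AVG(hour), 2)=13.5
  north: ids {21, 25, 33} → MAX(hour)=18, COUNT(*)=3, ROUND(AVG(hour), 2)=9.33
  south: ids {15, 19, 24, 29} → MAX(hour)=19, COUNT(*)=4, ROUND(AVG(hour), 2)=12.25
  west: ids {4, 27} → MAX(hour)=6, COUNT(*)=2, ROUND(AVG(hour), 2)=3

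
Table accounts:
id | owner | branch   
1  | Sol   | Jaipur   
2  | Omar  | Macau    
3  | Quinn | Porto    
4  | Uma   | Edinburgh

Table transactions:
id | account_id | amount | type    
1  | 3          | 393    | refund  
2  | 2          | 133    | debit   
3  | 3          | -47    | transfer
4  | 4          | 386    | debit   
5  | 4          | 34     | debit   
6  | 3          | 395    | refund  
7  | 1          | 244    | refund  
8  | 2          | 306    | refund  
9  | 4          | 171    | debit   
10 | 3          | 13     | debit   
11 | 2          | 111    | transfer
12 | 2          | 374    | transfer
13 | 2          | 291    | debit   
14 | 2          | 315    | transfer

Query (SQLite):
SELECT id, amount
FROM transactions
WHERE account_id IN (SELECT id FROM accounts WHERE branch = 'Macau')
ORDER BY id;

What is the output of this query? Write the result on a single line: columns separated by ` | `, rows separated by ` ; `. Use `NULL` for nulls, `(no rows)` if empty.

2 | 133 ; 8 | 306 ; 11 | 111 ; 12 | 374 ; 13 | 291 ; 14 | 315

Inner query: accounts.id where branch = 'Macau'.
Outer: keep transactions rows whose account_id is in that set.
Inner query → {2}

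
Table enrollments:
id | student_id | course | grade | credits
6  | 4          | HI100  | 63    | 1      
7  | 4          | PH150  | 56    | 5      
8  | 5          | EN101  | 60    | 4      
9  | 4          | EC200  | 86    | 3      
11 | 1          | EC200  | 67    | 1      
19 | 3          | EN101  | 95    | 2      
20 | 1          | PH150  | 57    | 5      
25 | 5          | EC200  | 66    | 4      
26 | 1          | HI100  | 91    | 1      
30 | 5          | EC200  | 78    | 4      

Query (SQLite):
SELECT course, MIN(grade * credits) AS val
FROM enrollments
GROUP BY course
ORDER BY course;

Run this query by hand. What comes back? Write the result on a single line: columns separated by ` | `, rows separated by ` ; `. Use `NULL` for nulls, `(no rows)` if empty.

EC200 | 67 ; EN101 | 190 ; HI100 | 63 ; PH150 | 280

For each row compute grade * credits.
Group by course; take MIN of the expression per group.
  EC200: ids {9, 11, 25, 30} → MIN(grade * credits)=67
  EN101: ids {8, 19} → MIN(grade * credits)=190
  HI100: ids {6, 26} → MIN(grade * credits)=63
  PH150: ids {7, 20} → MIN(grade * credits)=280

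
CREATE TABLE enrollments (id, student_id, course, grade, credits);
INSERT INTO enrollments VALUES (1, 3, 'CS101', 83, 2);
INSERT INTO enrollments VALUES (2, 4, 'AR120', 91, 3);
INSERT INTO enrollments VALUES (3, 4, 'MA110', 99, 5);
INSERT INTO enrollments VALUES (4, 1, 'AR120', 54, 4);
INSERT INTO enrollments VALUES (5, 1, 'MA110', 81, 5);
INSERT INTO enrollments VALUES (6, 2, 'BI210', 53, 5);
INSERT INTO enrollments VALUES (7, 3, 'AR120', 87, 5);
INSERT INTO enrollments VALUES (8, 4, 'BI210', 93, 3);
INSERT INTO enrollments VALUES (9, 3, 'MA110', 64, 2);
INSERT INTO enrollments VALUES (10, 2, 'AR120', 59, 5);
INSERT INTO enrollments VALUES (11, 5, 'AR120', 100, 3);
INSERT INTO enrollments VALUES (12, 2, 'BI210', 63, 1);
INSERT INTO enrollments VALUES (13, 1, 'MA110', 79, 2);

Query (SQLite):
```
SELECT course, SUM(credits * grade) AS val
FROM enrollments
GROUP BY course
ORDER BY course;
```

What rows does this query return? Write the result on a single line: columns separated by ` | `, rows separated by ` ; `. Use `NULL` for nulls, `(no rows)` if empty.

AR120 | 1519 ; BI210 | 607 ; CS101 | 166 ; MA110 | 1186

For each row compute credits * grade.
Group by course; take SUM of the expression per group.
  AR120: ids {2, 4, 7, 10, 11} → SUM(credits * grade)=1519
  BI210: ids {6, 8, 12} → SUM(credits * grade)=607
  CS101: ids {1} → SUM(credits * grade)=166
  MA110: ids {3, 5, 9, 13} → SUM(credits * grade)=1186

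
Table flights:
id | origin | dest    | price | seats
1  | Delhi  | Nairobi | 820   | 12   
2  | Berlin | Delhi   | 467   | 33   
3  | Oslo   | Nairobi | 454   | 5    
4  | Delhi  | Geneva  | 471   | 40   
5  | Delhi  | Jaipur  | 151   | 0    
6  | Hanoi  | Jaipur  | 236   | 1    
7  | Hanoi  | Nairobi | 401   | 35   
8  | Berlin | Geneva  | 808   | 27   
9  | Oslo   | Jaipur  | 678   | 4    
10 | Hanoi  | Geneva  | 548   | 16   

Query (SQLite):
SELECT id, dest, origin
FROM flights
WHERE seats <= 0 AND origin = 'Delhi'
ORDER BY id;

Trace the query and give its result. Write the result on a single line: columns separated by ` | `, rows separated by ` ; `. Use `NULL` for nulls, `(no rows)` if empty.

5 | Jaipur | Delhi

seats <= 0: ids {5}
origin = 'Delhi': ids {1, 4, 5}
Combine with AND.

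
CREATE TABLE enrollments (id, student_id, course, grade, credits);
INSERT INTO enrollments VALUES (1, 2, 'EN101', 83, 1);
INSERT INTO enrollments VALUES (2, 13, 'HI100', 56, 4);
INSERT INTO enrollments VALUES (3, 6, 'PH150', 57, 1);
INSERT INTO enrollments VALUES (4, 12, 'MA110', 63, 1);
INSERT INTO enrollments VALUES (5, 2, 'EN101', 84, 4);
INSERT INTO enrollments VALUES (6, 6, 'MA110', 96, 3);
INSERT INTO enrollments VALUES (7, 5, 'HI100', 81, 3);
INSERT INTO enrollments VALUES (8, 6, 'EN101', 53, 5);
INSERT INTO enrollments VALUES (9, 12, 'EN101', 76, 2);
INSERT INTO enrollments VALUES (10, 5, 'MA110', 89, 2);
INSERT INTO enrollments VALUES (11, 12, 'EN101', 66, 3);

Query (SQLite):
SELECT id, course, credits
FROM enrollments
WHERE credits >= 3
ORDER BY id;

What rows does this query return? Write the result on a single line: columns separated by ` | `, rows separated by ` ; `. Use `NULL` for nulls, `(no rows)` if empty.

credits >= 3: ids {2, 5, 6, 7, 8, 11}

2 | HI100 | 4 ; 5 | EN101 | 4 ; 6 | MA110 | 3 ; 7 | HI100 | 3 ; 8 | EN101 | 5 ; 11 | EN101 | 3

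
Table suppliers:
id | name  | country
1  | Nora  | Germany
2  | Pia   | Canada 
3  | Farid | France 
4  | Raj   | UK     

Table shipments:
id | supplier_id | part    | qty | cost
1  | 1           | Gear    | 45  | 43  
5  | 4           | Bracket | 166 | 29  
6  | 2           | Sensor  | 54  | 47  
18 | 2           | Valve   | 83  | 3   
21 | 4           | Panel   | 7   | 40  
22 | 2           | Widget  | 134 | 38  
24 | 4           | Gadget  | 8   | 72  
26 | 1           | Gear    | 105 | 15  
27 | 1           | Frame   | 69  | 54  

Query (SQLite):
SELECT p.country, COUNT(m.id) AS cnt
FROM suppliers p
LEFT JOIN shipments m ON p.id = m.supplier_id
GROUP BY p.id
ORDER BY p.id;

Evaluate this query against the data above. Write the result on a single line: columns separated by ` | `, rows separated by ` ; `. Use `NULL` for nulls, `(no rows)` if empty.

LEFT JOIN keeps every suppliers row; unmatched ones get NULL for shipments columns.
Group by suppliers.id and compute COUNT(m.id). COUNT(col) of an all-NULL group is 0.
  1: ids {1, 26, 27} → COUNT(m.id)=3
  2: ids {6, 18, 22} → COUNT(m.id)=3
  3: ids {—} → COUNT(m.id)=0
  4: ids {5, 21, 24} → COUNT(m.id)=3

Germany | 3 ; Canada | 3 ; France | 0 ; UK | 3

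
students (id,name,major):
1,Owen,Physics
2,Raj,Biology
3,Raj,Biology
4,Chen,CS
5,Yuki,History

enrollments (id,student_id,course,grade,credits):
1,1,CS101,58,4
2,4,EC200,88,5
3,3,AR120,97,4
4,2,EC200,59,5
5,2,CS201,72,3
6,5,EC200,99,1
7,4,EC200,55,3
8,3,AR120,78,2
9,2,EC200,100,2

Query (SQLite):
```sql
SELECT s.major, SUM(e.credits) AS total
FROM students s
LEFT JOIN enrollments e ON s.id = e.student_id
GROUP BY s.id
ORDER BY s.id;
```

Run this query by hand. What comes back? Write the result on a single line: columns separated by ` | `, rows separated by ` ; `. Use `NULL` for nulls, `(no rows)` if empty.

LEFT JOIN keeps every students row; unmatched ones get NULL for enrollments columns.
Group by students.id and compute SUM(e.credits). SUM over an all-NULL group is NULL.
  1: ids {1} → SUM(e.credits)=4
  2: ids {4, 5, 9} → SUM(e.credits)=10
  3: ids {3, 8} → SUM(e.credits)=6
  4: ids {2, 7} → SUM(e.credits)=8
  5: ids {6} → SUM(e.credits)=1

Physics | 4 ; Biology | 10 ; Biology | 6 ; CS | 8 ; History | 1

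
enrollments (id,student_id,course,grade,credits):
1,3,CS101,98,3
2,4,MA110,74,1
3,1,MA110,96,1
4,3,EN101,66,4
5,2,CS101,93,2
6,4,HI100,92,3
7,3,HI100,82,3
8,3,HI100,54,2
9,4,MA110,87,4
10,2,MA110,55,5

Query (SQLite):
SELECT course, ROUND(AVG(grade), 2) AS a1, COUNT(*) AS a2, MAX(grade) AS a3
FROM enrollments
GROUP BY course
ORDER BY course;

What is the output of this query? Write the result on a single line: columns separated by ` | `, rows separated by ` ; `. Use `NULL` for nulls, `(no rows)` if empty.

CS101 | 95.5 | 2 | 98 ; EN101 | 66 | 1 | 66 ; HI100 | 76 | 3 | 92 ; MA110 | 78 | 4 | 96

Group enrollments by course.
Per group compute: ROUND(AVG(grade), 2), COUNT(*), MAX(grade).
  CS101: ids {1, 5} → ROUND(AVG(grade), 2)=95.5, COUNT(*)=2, MAX(grade)=98
  EN101: ids {4} → ROUND(AVG(grade), 2)=66, COUNT(*)=1, MAX(grade)=66
  HI100: ids {6, 7, 8} → ROUND(AVG(grade), 2)=76, COUNT(*)=3, MAX(grade)=92
  MA110: ids {2, 3, 9, 10} → ROUND(AVG(grade), 2)=78, COUNT(*)=4, MAX(grade)=96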